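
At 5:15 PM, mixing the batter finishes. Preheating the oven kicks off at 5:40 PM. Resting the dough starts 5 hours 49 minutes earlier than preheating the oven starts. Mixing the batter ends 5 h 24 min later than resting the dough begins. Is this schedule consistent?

Yes

Resting the dough starts at 5:40 PM − 349 min = 11:51 AM.
Mixing the batter ends at 11:51 AM + 324 min = 5:15 PM.
That matches the stated 5:15 PM, so the schedule is consistent.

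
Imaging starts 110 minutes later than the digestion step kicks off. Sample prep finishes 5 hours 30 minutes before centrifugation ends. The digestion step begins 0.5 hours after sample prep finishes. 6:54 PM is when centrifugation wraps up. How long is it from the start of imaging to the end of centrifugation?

Sample prep ends at 6:54 PM − 330 min = 1:24 PM.
The digestion step starts at 1:24 PM + 30 min = 1:54 PM.
Imaging starts at 1:54 PM + 110 min = 3:44 PM.
From 3:44 PM to 6:54 PM is 3 hours 10 minutes.

3 hours 10 minutes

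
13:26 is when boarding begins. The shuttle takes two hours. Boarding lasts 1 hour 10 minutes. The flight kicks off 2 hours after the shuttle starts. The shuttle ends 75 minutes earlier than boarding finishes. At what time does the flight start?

Boarding ends at 13:26 + 70 min = 14:36.
The shuttle ends at 14:36 − 75 min = 13:21.
The shuttle starts at 13:21 − 120 min = 11:21.
The flight starts at 11:21 + 120 min = 13:21.

13:21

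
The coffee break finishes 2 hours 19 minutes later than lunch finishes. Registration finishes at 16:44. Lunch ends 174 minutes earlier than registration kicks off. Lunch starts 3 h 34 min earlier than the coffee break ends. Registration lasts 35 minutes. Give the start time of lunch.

12:00

Registration starts at 16:44 − 35 min = 16:09.
Lunch ends at 16:09 − 174 min = 13:15.
The coffee break ends at 13:15 + 139 min = 15:34.
Lunch starts at 15:34 − 214 min = 12:00.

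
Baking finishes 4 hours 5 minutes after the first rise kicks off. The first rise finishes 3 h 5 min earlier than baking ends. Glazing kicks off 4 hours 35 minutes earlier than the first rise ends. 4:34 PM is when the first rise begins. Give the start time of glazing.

Baking ends at 4:34 PM + 245 min = 8:39 PM.
The first rise ends at 8:39 PM − 185 min = 5:34 PM.
Glazing starts at 5:34 PM − 275 min = 12:59 PM.

12:59 PM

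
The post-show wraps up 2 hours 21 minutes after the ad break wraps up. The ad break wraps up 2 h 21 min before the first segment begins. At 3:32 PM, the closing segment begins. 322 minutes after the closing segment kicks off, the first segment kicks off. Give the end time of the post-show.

The first segment starts at 3:32 PM + 322 min = 8:54 PM.
The ad break ends at 8:54 PM − 141 min = 6:33 PM.
The post-show ends at 6:33 PM + 141 min = 8:54 PM.

8:54 PM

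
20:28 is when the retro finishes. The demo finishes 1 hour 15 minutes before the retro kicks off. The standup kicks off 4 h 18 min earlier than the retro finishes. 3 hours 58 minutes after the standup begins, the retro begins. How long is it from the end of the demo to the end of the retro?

The standup starts at 20:28 − 258 min = 16:10.
The retro starts at 16:10 + 238 min = 20:08.
The demo ends at 20:08 − 75 min = 18:53.
From 18:53 to 20:28 is 1 hour 35 minutes.

1 hour 35 minutes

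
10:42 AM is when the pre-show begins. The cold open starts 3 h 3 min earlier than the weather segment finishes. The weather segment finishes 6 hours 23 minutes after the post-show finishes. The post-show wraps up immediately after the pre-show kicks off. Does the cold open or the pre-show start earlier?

the pre-show

The post-show ends at 10:42 AM.
The weather segment ends at 10:42 AM + 383 min = 5:05 PM.
The cold open starts at 5:05 PM − 183 min = 2:02 PM.
The cold open starts at 2:02 PM and the pre-show starts at 10:42 AM, so the pre-show is first.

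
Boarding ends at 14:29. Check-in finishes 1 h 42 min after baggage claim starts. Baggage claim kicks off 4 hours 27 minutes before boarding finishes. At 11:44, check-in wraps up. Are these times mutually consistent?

Baggage claim starts at 14:29 − 267 min = 10:02.
Check-in ends at 10:02 + 102 min = 11:44.
That matches the stated 11:44, so the schedule is consistent.

Yes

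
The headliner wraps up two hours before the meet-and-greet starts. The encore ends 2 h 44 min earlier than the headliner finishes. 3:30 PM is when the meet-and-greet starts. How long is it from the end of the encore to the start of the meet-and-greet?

4 hours 44 minutes

The headliner ends at 3:30 PM − 120 min = 1:30 PM.
The encore ends at 1:30 PM − 164 min = 10:46 AM.
From 10:46 AM to 3:30 PM is 4 hours 44 minutes.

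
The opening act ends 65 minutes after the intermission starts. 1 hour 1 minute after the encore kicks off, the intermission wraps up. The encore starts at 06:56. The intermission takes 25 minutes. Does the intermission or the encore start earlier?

The intermission ends at 06:56 + 61 min = 07:57.
The intermission starts at 07:57 − 25 min = 07:32.
The intermission starts at 07:32 and the encore starts at 06:56, so the encore is first.

the encore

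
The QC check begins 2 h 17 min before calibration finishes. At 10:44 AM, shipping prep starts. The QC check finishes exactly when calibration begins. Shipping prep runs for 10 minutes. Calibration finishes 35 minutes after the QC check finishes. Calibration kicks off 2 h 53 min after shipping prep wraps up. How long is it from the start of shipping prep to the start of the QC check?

Shipping prep ends at 10:44 AM + 10 min = 10:54 AM.
Calibration starts at 10:54 AM + 173 min = 1:47 PM.
So the QC check ends at 1:47 PM.
Calibration ends at 1:47 PM + 35 min = 2:22 PM.
The QC check starts at 2:22 PM − 137 min = 12:05 PM.
From 10:44 AM to 12:05 PM is 1 hour 21 minutes.

1 hour 21 minutes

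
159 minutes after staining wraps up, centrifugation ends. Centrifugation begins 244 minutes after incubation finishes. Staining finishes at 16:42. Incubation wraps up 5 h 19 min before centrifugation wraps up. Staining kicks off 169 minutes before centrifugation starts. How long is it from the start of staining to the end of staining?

Centrifugation ends at 16:42 + 159 min = 19:21.
Incubation ends at 19:21 − 319 min = 14:02.
Centrifugation starts at 14:02 + 244 min = 18:06.
Staining starts at 18:06 − 169 min = 15:17.
From 15:17 to 16:42 is 1 hour 25 minutes.

1 hour 25 minutes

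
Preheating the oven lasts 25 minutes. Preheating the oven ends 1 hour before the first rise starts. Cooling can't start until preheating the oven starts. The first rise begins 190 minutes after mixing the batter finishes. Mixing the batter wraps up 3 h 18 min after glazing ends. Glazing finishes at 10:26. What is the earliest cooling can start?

15:29

Mixing the batter ends at 10:26 + 198 min = 13:44.
The first rise starts at 13:44 + 190 min = 16:54.
Preheating the oven ends at 16:54 − 60 min = 15:54.
Preheating the oven starts at 15:54 − 25 min = 15:29.
Cooling is bounded by preheating the oven, so the earliest it can start is 15:29.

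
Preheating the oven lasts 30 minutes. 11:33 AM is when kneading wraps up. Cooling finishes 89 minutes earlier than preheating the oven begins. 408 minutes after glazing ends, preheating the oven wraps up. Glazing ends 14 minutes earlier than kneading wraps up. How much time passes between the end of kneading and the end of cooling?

Glazing ends at 11:33 AM − 14 min = 11:19 AM.
Preheating the oven ends at 11:19 AM + 408 min = 6:07 PM.
Preheating the oven starts at 6:07 PM − 30 min = 5:37 PM.
Cooling ends at 5:37 PM − 89 min = 4:08 PM.
From 11:33 AM to 4:08 PM is 275 minutes.

275 minutes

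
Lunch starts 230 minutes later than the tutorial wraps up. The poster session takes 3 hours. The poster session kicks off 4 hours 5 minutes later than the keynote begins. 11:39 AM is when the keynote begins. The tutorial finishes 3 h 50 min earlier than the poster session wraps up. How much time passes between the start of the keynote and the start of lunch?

7 h 5 min

The poster session starts at 11:39 AM + 245 min = 3:44 PM.
The poster session ends at 3:44 PM + 180 min = 6:44 PM.
The tutorial ends at 6:44 PM − 230 min = 2:54 PM.
Lunch starts at 2:54 PM + 230 min = 6:44 PM.
From 11:39 AM to 6:44 PM is 7 h 5 min.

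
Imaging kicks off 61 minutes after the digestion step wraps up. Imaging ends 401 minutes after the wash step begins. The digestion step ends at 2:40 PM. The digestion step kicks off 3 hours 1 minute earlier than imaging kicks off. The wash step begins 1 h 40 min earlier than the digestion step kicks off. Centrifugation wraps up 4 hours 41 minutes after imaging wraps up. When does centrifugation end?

Imaging starts at 2:40 PM + 61 min = 3:41 PM.
The digestion step starts at 3:41 PM − 181 min = 12:40 PM.
The wash step starts at 12:40 PM − 100 min = 11:00 AM.
Imaging ends at 11:00 AM + 401 min = 5:41 PM.
Centrifugation ends at 5:41 PM + 281 min = 10:22 PM.

10:22 PM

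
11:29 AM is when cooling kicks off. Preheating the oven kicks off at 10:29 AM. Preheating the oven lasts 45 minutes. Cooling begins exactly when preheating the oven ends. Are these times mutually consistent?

Preheating the oven ends at 10:29 AM + 45 min = 11:14 AM.
So cooling starts at 11:14 AM.
But cooling is also said to start at 11:29 AM — a 15-minute conflict.

No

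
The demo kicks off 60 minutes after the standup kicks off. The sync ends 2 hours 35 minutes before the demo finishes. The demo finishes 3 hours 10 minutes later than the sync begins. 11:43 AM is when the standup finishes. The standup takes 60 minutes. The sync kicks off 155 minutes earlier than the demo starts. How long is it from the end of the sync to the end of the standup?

two hours

The standup starts at 11:43 AM − 60 min = 10:43 AM.
The demo starts at 10:43 AM + 60 min = 11:43 AM.
The sync starts at 11:43 AM − 155 min = 9:08 AM.
The demo ends at 9:08 AM + 190 min = 12:18 PM.
The sync ends at 12:18 PM − 155 min = 9:43 AM.
From 9:43 AM to 11:43 AM is two hours.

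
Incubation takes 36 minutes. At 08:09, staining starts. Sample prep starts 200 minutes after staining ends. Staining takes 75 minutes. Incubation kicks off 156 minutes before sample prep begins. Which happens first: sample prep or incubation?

incubation

Staining ends at 08:09 + 75 min = 09:24.
Sample prep starts at 09:24 + 200 min = 12:44.
Incubation starts at 12:44 − 156 min = 10:08.
Sample prep starts at 12:44 and incubation starts at 10:08, so incubation is first.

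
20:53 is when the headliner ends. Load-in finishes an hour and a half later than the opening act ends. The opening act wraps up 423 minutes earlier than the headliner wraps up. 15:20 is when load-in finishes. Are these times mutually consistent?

The opening act ends at 20:53 − 423 min = 13:50.
Load-in ends at 13:50 + 90 min = 15:20.
That matches the stated 15:20, so the schedule is consistent.

Yes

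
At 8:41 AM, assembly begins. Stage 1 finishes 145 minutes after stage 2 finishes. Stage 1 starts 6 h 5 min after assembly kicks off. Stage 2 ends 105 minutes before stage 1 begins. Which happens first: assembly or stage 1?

Stage 1 starts at 8:41 AM + 365 min = 2:46 PM.
Assembly starts at 8:41 AM and stage 1 starts at 2:46 PM, so assembly is first.

assembly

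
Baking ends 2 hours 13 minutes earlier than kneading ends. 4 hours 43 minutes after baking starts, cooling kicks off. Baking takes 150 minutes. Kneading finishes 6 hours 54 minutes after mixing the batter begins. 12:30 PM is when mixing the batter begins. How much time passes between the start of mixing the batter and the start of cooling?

414 minutes

Kneading ends at 12:30 PM + 414 min = 7:24 PM.
Baking ends at 7:24 PM − 133 min = 5:11 PM.
Baking starts at 5:11 PM − 150 min = 2:41 PM.
Cooling starts at 2:41 PM + 283 min = 7:24 PM.
From 12:30 PM to 7:24 PM is 414 minutes.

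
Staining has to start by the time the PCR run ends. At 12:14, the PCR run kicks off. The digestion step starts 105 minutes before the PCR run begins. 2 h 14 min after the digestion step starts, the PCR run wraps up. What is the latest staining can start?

12:43

The digestion step starts at 12:14 − 105 min = 10:29.
The PCR run ends at 10:29 + 134 min = 12:43.
Staining is bounded by the PCR run, so the latest it can start is 12:43.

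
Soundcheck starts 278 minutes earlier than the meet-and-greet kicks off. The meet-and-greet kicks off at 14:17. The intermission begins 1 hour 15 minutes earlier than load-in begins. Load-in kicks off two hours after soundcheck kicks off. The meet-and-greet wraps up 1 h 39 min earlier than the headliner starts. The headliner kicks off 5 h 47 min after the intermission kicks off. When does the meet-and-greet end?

14:32

Soundcheck starts at 14:17 − 278 min = 09:39.
Load-in starts at 09:39 + 120 min = 11:39.
The intermission starts at 11:39 − 75 min = 10:24.
The headliner starts at 10:24 + 347 min = 16:11.
The meet-and-greet ends at 16:11 − 99 min = 14:32.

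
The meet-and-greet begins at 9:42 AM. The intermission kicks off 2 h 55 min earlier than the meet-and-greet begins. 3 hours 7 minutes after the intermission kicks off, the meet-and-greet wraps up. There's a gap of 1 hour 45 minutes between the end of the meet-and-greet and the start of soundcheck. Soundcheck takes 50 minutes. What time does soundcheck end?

12:29 PM

The intermission starts at 9:42 AM − 175 min = 6:47 AM.
The meet-and-greet ends at 6:47 AM + 187 min = 9:54 AM.
Soundcheck starts at 9:54 AM + 105 min = 11:39 AM.
Soundcheck ends at 11:39 AM + 50 min = 12:29 PM.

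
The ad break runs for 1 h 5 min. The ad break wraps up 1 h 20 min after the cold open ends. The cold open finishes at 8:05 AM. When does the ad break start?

8:20 AM

The ad break ends at 8:05 AM + 80 min = 9:25 AM.
The ad break starts at 9:25 AM − 65 min = 8:20 AM.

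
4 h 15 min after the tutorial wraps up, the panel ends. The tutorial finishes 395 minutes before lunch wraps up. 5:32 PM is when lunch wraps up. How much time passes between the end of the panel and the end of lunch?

2 h 20 min

The tutorial ends at 5:32 PM − 395 min = 10:57 AM.
The panel ends at 10:57 AM + 255 min = 3:12 PM.
From 3:12 PM to 5:32 PM is 2 h 20 min.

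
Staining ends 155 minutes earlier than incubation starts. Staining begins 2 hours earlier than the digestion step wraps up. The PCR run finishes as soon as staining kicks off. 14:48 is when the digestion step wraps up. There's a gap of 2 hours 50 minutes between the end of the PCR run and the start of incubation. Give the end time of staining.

13:03

Staining starts at 14:48 − 120 min = 12:48.
So the PCR run ends at 12:48.
Incubation starts at 12:48 + 170 min = 15:38.
Staining ends at 15:38 − 155 min = 13:03.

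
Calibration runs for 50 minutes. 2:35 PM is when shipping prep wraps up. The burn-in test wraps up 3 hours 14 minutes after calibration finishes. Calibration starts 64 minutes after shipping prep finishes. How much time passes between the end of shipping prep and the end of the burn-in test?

Calibration starts at 2:35 PM + 64 min = 3:39 PM.
Calibration ends at 3:39 PM + 50 min = 4:29 PM.
The burn-in test ends at 4:29 PM + 194 min = 7:43 PM.
From 2:35 PM to 7:43 PM is 5 hours 8 minutes.

5 hours 8 minutes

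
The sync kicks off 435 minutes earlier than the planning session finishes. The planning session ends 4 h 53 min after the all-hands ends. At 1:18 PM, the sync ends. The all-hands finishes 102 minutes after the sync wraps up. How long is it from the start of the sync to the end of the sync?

40 minutes

The all-hands ends at 1:18 PM + 102 min = 3:00 PM.
The planning session ends at 3:00 PM + 293 min = 7:53 PM.
The sync starts at 7:53 PM − 435 min = 12:38 PM.
From 12:38 PM to 1:18 PM is 40 minutes.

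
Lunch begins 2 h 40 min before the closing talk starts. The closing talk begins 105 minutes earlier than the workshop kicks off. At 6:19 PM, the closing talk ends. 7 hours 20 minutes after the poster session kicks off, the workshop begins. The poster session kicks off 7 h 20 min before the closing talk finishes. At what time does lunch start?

The poster session starts at 6:19 PM − 440 min = 10:59 AM.
The workshop starts at 10:59 AM + 440 min = 6:19 PM.
The closing talk starts at 6:19 PM − 105 min = 4:34 PM.
Lunch starts at 4:34 PM − 160 min = 1:54 PM.

1:54 PM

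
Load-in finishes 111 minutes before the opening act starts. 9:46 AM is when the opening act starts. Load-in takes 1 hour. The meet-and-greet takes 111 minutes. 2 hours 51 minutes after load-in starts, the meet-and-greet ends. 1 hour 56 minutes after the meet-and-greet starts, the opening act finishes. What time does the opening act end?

9:51 AM

Load-in ends at 9:46 AM − 111 min = 7:55 AM.
Load-in starts at 7:55 AM − 60 min = 6:55 AM.
The meet-and-greet ends at 6:55 AM + 171 min = 9:46 AM.
The meet-and-greet starts at 9:46 AM − 111 min = 7:55 AM.
The opening act ends at 7:55 AM + 116 min = 9:51 AM.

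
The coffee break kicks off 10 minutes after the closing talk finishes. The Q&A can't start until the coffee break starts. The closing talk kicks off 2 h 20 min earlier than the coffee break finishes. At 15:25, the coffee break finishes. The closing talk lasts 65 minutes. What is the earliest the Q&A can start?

14:20

The closing talk starts at 15:25 − 140 min = 13:05.
The closing talk ends at 13:05 + 65 min = 14:10.
The coffee break starts at 14:10 + 10 min = 14:20.
The Q&A is bounded by the coffee break, so the earliest it can start is 14:20.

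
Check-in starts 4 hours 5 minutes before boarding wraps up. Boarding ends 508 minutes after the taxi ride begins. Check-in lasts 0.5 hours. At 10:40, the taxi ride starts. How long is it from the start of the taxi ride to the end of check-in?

Boarding ends at 10:40 + 508 min = 19:08.
Check-in starts at 19:08 − 245 min = 15:03.
Check-in ends at 15:03 + 30 min = 15:33.
From 10:40 to 15:33 is 4 h 53 min.

4 h 53 min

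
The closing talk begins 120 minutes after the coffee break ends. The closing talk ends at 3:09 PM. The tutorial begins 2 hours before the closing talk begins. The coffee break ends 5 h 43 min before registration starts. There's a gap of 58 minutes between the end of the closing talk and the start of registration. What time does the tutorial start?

Registration starts at 3:09 PM + 58 min = 4:07 PM.
The coffee break ends at 4:07 PM − 343 min = 10:24 AM.
The closing talk starts at 10:24 AM + 120 min = 12:24 PM.
The tutorial starts at 12:24 PM − 120 min = 10:24 AM.

10:24 AM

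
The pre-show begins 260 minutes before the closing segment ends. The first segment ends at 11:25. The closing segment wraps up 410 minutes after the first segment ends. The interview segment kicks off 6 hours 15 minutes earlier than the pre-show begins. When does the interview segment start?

The closing segment ends at 11:25 + 410 min = 18:15.
The pre-show starts at 18:15 − 260 min = 13:55.
The interview segment starts at 13:55 − 375 min = 07:40.

07:40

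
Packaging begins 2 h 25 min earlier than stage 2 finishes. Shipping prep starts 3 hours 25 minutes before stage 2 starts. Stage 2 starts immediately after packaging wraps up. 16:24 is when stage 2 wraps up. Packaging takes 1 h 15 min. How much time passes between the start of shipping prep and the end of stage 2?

Packaging starts at 16:24 − 145 min = 13:59.
Packaging ends at 13:59 + 75 min = 15:14.
So stage 2 starts at 15:14.
Shipping prep starts at 15:14 − 205 min = 11:49.
From 11:49 to 16:24 is 275 minutes.

275 minutes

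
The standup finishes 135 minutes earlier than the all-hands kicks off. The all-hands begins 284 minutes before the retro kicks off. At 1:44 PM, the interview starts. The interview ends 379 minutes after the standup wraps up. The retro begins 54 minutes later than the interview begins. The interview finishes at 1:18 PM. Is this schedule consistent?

The retro starts at 1:44 PM + 54 min = 2:38 PM.
The all-hands starts at 2:38 PM − 284 min = 9:54 AM.
The standup ends at 9:54 AM − 135 min = 7:39 AM.
The interview ends at 7:39 AM + 379 min = 1:58 PM.
But the interview is also said to end at 1:18 PM — a 40-minute conflict.

No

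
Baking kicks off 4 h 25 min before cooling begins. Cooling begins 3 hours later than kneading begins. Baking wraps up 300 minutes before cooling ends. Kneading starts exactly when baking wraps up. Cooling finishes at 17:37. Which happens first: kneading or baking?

Baking ends at 17:37 − 300 min = 12:37.
So kneading starts at 12:37.
Cooling starts at 12:37 + 180 min = 15:37.
Baking starts at 15:37 − 265 min = 11:12.
Kneading starts at 12:37 and baking starts at 11:12, so baking is first.

baking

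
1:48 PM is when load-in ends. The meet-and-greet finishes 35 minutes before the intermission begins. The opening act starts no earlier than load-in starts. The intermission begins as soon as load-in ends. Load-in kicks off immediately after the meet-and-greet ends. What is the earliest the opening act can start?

The intermission starts at 1:48 PM.
The meet-and-greet ends at 1:48 PM − 35 min = 1:13 PM.
So load-in starts at 1:13 PM.
The opening act is bounded by load-in, so the earliest it can start is 1:13 PM.

1:13 PM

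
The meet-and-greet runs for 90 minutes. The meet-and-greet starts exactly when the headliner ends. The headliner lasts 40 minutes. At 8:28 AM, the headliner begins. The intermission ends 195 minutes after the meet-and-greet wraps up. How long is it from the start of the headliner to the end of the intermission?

The headliner ends at 8:28 AM + 40 min = 9:08 AM.
So the meet-and-greet starts at 9:08 AM.
The meet-and-greet ends at 9:08 AM + 90 min = 10:38 AM.
The intermission ends at 10:38 AM + 195 min = 1:53 PM.
From 8:28 AM to 1:53 PM is 5 hours 25 minutes.

5 hours 25 minutes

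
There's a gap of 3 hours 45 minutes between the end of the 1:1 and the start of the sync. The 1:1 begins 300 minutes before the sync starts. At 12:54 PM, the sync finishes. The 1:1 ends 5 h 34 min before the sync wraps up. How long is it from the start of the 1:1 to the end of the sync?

The 1:1 ends at 12:54 PM − 334 min = 7:20 AM.
The sync starts at 7:20 AM + 225 min = 11:05 AM.
The 1:1 starts at 11:05 AM − 300 min = 6:05 AM.
From 6:05 AM to 12:54 PM is 6 h 49 min.

6 h 49 min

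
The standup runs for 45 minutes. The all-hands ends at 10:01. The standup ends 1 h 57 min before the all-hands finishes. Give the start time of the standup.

07:19

The standup ends at 10:01 − 117 min = 08:04.
The standup starts at 08:04 − 45 min = 07:19.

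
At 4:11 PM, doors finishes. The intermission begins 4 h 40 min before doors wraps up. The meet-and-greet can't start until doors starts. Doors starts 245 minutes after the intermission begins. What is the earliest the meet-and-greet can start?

3:36 PM

The intermission starts at 4:11 PM − 280 min = 11:31 AM.
Doors starts at 11:31 AM + 245 min = 3:36 PM.
The meet-and-greet is bounded by doors, so the earliest it can start is 3:36 PM.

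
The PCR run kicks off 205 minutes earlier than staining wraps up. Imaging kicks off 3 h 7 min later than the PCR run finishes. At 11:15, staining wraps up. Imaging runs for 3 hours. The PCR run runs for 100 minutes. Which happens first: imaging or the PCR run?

The PCR run starts at 11:15 − 205 min = 07:50.
The PCR run ends at 07:50 + 100 min = 09:30.
Imaging starts at 09:30 + 187 min = 12:37.
Imaging starts at 12:37 and the PCR run starts at 07:50, so the PCR run is first.

the PCR run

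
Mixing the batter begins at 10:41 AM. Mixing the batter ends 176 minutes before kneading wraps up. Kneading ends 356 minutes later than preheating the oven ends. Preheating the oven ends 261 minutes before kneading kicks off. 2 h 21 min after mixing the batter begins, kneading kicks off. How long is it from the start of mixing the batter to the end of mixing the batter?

60 minutes

Kneading starts at 10:41 AM + 141 min = 1:02 PM.
Preheating the oven ends at 1:02 PM − 261 min = 8:41 AM.
Kneading ends at 8:41 AM + 356 min = 2:37 PM.
Mixing the batter ends at 2:37 PM − 176 min = 11:41 AM.
From 10:41 AM to 11:41 AM is 60 minutes.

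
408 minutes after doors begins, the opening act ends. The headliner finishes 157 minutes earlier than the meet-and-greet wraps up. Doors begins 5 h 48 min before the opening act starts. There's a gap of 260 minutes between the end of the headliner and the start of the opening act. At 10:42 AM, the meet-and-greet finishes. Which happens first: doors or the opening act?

The headliner ends at 10:42 AM − 157 min = 8:05 AM.
The opening act starts at 8:05 AM + 260 min = 12:25 PM.
Doors starts at 12:25 PM − 348 min = 6:37 AM.
Doors starts at 6:37 AM and the opening act starts at 12:25 PM, so doors is first.

doors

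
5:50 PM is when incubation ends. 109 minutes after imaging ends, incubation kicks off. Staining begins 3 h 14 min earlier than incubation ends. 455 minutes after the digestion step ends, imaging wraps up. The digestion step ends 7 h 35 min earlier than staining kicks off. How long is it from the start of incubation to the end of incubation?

Staining starts at 5:50 PM − 194 min = 2:36 PM.
The digestion step ends at 2:36 PM − 455 min = 7:01 AM.
Imaging ends at 7:01 AM + 455 min = 2:36 PM.
Incubation starts at 2:36 PM + 109 min = 4:25 PM.
From 4:25 PM to 5:50 PM is 1 hour 25 minutes.

1 hour 25 minutes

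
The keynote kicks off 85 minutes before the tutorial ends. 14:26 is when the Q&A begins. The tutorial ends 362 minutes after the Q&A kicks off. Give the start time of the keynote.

The tutorial ends at 14:26 + 362 min = 20:28.
The keynote starts at 20:28 − 85 min = 19:03.

19:03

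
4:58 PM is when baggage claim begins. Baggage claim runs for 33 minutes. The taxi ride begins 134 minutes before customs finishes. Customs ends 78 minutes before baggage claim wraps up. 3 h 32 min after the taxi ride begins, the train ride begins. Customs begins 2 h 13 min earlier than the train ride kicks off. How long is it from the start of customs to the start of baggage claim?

1 h 40 min

Baggage claim ends at 4:58 PM + 33 min = 5:31 PM.
Customs ends at 5:31 PM − 78 min = 4:13 PM.
The taxi ride starts at 4:13 PM − 134 min = 1:59 PM.
The train ride starts at 1:59 PM + 212 min = 5:31 PM.
Customs starts at 5:31 PM − 133 min = 3:18 PM.
From 3:18 PM to 4:58 PM is 1 h 40 min.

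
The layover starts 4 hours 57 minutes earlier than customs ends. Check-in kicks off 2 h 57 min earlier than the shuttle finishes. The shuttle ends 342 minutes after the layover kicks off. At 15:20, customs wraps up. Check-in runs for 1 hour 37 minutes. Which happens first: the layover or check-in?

the layover

The layover starts at 15:20 − 297 min = 10:23.
The shuttle ends at 10:23 + 342 min = 16:05.
Check-in starts at 16:05 − 177 min = 13:08.
The layover starts at 10:23 and check-in starts at 13:08, so the layover is first.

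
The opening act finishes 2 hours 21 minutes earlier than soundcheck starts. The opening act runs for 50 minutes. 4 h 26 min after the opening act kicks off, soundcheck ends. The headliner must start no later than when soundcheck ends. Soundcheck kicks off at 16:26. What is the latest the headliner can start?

17:41

The opening act ends at 16:26 − 141 min = 14:05.
The opening act starts at 14:05 − 50 min = 13:15.
Soundcheck ends at 13:15 + 266 min = 17:41.
The headliner is bounded by soundcheck, so the latest it can start is 17:41.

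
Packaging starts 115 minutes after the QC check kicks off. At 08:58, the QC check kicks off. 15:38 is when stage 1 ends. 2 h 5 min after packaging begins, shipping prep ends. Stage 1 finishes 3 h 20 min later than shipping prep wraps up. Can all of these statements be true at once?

Packaging starts at 08:58 + 115 min = 10:53.
Shipping prep ends at 10:53 + 125 min = 12:58.
Stage 1 ends at 12:58 + 200 min = 16:18.
But stage 1 is also said to end at 15:38 — a 40-minute conflict.

No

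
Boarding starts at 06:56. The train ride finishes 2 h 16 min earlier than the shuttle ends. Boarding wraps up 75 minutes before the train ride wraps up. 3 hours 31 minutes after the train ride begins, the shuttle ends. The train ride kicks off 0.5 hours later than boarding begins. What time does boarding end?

07:26

The train ride starts at 06:56 + 30 min = 07:26.
The shuttle ends at 07:26 + 211 min = 10:57.
The train ride ends at 10:57 − 136 min = 08:41.
Boarding ends at 08:41 − 75 min = 07:26.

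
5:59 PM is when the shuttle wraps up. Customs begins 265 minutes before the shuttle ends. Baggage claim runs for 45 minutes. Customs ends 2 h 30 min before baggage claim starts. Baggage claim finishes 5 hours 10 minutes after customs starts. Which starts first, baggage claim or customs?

customs

Customs starts at 5:59 PM − 265 min = 1:34 PM.
Baggage claim ends at 1:34 PM + 310 min = 6:44 PM.
Baggage claim starts at 6:44 PM − 45 min = 5:59 PM.
Baggage claim starts at 5:59 PM and customs starts at 1:34 PM, so customs is first.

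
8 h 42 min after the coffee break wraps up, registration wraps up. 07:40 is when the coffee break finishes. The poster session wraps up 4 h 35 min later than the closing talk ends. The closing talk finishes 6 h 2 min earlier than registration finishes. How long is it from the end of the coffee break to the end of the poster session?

7 hours 15 minutes

Registration ends at 07:40 + 522 min = 16:22.
The closing talk ends at 16:22 − 362 min = 10:20.
The poster session ends at 10:20 + 275 min = 14:55.
From 07:40 to 14:55 is 7 hours 15 minutes.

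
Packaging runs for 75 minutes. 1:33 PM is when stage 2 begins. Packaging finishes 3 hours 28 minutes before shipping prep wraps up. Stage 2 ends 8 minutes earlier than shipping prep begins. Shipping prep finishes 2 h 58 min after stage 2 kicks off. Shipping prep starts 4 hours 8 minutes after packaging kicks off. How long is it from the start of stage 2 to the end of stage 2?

Shipping prep ends at 1:33 PM + 178 min = 4:31 PM.
Packaging ends at 4:31 PM − 208 min = 1:03 PM.
Packaging starts at 1:03 PM − 75 min = 11:48 AM.
Shipping prep starts at 11:48 AM + 248 min = 3:56 PM.
Stage 2 ends at 3:56 PM − 8 min = 3:48 PM.
From 1:33 PM to 3:48 PM is 2 hours 15 minutes.

2 hours 15 minutes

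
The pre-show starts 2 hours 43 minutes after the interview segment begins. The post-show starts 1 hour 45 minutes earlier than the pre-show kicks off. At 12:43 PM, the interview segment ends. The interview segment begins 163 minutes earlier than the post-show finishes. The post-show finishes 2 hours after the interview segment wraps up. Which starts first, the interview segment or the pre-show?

The post-show ends at 12:43 PM + 120 min = 2:43 PM.
The interview segment starts at 2:43 PM − 163 min = 12:00 PM.
The pre-show starts at 12:00 PM + 163 min = 2:43 PM.
The interview segment starts at 12:00 PM and the pre-show starts at 2:43 PM, so the interview segment is first.

the interview segment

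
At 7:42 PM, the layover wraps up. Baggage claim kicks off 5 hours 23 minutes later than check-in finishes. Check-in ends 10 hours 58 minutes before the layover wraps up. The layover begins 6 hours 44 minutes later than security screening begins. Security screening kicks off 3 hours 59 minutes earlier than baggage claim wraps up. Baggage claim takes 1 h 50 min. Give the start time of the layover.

6:42 PM

Check-in ends at 7:42 PM − 658 min = 8:44 AM.
Baggage claim starts at 8:44 AM + 323 min = 2:07 PM.
Baggage claim ends at 2:07 PM + 110 min = 3:57 PM.
Security screening starts at 3:57 PM − 239 min = 11:58 AM.
The layover starts at 11:58 AM + 404 min = 6:42 PM.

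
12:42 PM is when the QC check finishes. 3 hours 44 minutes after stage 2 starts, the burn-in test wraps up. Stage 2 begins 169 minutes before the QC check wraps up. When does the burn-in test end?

1:37 PM

Stage 2 starts at 12:42 PM − 169 min = 9:53 AM.
The burn-in test ends at 9:53 AM + 224 min = 1:37 PM.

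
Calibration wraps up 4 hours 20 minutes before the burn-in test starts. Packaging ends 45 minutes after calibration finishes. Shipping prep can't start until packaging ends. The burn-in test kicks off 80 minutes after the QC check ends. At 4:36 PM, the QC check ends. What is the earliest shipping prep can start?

2:21 PM

The burn-in test starts at 4:36 PM + 80 min = 5:56 PM.
Calibration ends at 5:56 PM − 260 min = 1:36 PM.
Packaging ends at 1:36 PM + 45 min = 2:21 PM.
Shipping prep is bounded by packaging, so the earliest it can start is 2:21 PM.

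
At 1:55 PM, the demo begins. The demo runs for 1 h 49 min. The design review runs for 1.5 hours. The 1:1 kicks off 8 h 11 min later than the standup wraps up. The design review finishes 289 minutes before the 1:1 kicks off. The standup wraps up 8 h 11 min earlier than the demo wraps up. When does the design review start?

9:25 AM

The demo ends at 1:55 PM + 109 min = 3:44 PM.
The standup ends at 3:44 PM − 491 min = 7:33 AM.
The 1:1 starts at 7:33 AM + 491 min = 3:44 PM.
The design review ends at 3:44 PM − 289 min = 10:55 AM.
The design review starts at 10:55 AM − 90 min = 9:25 AM.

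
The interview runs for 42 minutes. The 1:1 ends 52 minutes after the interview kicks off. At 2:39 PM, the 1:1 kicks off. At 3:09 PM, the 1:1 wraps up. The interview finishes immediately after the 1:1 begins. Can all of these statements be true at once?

No

The interview ends at 2:39 PM.
The interview starts at 2:39 PM − 42 min = 1:57 PM.
The 1:1 ends at 1:57 PM + 52 min = 2:49 PM.
But the 1:1 is also said to end at 3:09 PM — a 20-minute conflict.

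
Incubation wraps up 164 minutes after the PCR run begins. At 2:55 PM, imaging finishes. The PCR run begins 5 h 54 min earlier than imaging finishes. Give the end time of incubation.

11:45 AM

The PCR run starts at 2:55 PM − 354 min = 9:01 AM.
Incubation ends at 9:01 AM + 164 min = 11:45 AM.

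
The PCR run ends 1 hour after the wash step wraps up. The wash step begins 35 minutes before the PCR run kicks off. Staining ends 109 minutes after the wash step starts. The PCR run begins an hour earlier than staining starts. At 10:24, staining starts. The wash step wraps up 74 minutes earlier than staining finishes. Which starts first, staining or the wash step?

the wash step

The PCR run starts at 10:24 − 60 min = 09:24.
The wash step starts at 09:24 − 35 min = 08:49.
Staining starts at 10:24 and the wash step starts at 08:49, so the wash step is first.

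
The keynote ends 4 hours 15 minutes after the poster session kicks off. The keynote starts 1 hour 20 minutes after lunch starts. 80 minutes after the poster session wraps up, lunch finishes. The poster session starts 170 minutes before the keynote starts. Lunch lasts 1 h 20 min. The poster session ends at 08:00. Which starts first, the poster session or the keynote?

Lunch ends at 08:00 + 80 min = 09:20.
Lunch starts at 09:20 − 80 min = 08:00.
The keynote starts at 08:00 + 80 min = 09:20.
The poster session starts at 09:20 − 170 min = 06:30.
The poster session starts at 06:30 and the keynote starts at 09:20, so the poster session is first.

the poster session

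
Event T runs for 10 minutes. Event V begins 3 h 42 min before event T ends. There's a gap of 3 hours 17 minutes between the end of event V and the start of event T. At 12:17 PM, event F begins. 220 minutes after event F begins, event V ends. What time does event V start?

Event V ends at 12:17 PM + 220 min = 3:57 PM.
Event T starts at 3:57 PM + 197 min = 7:14 PM.
Event T ends at 7:14 PM + 10 min = 7:24 PM.
Event V starts at 7:24 PM − 222 min = 3:42 PM.

3:42 PM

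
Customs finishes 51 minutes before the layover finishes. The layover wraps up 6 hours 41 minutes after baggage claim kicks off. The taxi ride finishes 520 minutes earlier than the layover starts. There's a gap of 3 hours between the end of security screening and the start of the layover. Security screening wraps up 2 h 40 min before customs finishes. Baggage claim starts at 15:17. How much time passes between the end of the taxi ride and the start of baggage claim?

150 minutes

The layover ends at 15:17 + 401 min = 21:58.
Customs ends at 21:58 − 51 min = 21:07.
Security screening ends at 21:07 − 160 min = 18:27.
The layover starts at 18:27 + 180 min = 21:27.
The taxi ride ends at 21:27 − 520 min = 12:47.
From 12:47 to 15:17 is 150 minutes.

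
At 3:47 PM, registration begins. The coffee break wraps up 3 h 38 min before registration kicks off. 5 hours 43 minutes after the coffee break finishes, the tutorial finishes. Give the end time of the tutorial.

The coffee break ends at 3:47 PM − 218 min = 12:09 PM.
The tutorial ends at 12:09 PM + 343 min = 5:52 PM.

5:52 PM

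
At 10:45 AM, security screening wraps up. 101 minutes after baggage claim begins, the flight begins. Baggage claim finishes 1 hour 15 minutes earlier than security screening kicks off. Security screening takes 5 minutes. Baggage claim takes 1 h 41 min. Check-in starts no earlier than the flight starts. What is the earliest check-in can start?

Security screening starts at 10:45 AM − 5 min = 10:40 AM.
Baggage claim ends at 10:40 AM − 75 min = 9:25 AM.
Baggage claim starts at 9:25 AM − 101 min = 7:44 AM.
The flight starts at 7:44 AM + 101 min = 9:25 AM.
Check-in is bounded by the flight, so the earliest it can start is 9:25 AM.

9:25 AM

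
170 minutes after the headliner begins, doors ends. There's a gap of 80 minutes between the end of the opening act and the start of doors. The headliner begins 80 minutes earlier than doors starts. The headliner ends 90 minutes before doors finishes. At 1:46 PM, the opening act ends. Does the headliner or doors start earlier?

the headliner

Doors starts at 1:46 PM + 80 min = 3:06 PM.
The headliner starts at 3:06 PM − 80 min = 1:46 PM.
The headliner starts at 1:46 PM and doors starts at 3:06 PM, so the headliner is first.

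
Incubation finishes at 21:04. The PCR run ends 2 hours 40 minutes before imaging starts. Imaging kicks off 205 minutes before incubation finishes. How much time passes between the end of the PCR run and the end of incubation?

365 minutes

Imaging starts at 21:04 − 205 min = 17:39.
The PCR run ends at 17:39 − 160 min = 14:59.
From 14:59 to 21:04 is 365 minutes.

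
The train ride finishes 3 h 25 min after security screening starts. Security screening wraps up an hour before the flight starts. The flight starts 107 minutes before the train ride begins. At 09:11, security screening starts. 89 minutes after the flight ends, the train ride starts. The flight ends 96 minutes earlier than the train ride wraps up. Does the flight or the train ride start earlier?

the flight

The train ride ends at 09:11 + 205 min = 12:36.
The flight ends at 12:36 − 96 min = 11:00.
The train ride starts at 11:00 + 89 min = 12:29.
The flight starts at 12:29 − 107 min = 10:42.
The flight starts at 10:42 and the train ride starts at 12:29, so the flight is first.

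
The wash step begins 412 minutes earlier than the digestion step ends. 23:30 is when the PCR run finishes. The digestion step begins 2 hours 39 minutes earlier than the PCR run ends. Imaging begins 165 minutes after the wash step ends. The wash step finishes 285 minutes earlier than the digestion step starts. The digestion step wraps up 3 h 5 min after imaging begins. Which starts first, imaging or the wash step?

The digestion step starts at 23:30 − 159 min = 20:51.
The wash step ends at 20:51 − 285 min = 16:06.
Imaging starts at 16:06 + 165 min = 18:51.
The digestion step ends at 18:51 + 185 min = 21:56.
The wash step starts at 21:56 − 412 min = 15:04.
Imaging starts at 18:51 and the wash step starts at 15:04, so the wash step is first.

the wash step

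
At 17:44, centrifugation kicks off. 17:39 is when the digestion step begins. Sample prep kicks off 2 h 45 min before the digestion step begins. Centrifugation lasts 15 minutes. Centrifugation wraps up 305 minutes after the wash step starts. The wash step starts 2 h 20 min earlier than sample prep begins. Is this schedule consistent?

No

Sample prep starts at 17:39 − 165 min = 14:54.
The wash step starts at 14:54 − 140 min = 12:34.
Centrifugation ends at 12:34 + 305 min = 17:39.
Centrifugation starts at 17:39 − 15 min = 17:24.
But centrifugation is also said to start at 17:44 — a 20-minute conflict.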